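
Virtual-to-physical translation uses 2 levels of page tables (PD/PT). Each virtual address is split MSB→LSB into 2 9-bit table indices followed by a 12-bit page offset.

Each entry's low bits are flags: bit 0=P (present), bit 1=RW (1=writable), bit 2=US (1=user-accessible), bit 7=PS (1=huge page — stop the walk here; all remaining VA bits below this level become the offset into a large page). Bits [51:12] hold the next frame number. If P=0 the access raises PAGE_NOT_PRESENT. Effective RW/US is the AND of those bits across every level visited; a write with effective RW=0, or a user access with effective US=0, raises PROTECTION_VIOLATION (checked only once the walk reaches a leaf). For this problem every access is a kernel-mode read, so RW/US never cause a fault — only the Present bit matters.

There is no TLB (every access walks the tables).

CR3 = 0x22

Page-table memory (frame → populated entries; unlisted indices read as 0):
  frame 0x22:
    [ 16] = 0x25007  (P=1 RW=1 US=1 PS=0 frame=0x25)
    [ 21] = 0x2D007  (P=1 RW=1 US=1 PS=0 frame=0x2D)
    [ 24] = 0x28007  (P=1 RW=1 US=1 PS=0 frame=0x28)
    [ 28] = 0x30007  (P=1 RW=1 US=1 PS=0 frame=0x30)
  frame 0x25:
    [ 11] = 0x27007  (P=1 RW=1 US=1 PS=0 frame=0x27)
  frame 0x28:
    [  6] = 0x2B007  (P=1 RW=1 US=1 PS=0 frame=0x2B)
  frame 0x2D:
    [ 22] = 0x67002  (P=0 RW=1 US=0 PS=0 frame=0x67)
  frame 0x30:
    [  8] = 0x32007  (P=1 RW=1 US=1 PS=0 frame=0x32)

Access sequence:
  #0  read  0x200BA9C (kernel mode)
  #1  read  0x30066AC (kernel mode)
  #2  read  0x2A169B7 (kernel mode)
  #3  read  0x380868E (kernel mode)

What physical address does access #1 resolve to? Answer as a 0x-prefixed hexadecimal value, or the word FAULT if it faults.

Trace:
#0 VA=0x200BA9C (r,kernel):
  L0 @0x22[16] → 0x25007  P=1,RW=1,US=1,PS=0
  L1 @0x25[11] → 0x27007  P=1,RW=1,US=1,PS=0
  ✓ 0x27A9C  — 2 lookups
#1 VA=0x30066AC (r,kernel):
  L0 @0x22[24] → 0x28007  P=1,RW=1,US=1,PS=0
  L1 @0x28[6] → 0x2B007  P=1,RW=1,US=1,PS=0
  ✓ 0x2B6AC  — 2 lookups
#2 VA=0x2A169B7 (r,kernel):
  L0 @0x22[21] → 0x2D007  P=1,RW=1,US=1,PS=0
  L1 @0x2D[22] → 0x67002  P=0,RW=1,US=0,PS=0
  → PAGE_NOT_PRESENT  (2 entries read)
#3 VA=0x380868E (r,kernel):
  L0 @0x22[28] → 0x30007  P=1,RW=1,US=1,PS=0
  L1 @0x30[8] → 0x32007  P=1,RW=1,US=1,PS=0
  ✓ 0x3268E  — 2 lookups

Access #1 PA: 0x2B6AC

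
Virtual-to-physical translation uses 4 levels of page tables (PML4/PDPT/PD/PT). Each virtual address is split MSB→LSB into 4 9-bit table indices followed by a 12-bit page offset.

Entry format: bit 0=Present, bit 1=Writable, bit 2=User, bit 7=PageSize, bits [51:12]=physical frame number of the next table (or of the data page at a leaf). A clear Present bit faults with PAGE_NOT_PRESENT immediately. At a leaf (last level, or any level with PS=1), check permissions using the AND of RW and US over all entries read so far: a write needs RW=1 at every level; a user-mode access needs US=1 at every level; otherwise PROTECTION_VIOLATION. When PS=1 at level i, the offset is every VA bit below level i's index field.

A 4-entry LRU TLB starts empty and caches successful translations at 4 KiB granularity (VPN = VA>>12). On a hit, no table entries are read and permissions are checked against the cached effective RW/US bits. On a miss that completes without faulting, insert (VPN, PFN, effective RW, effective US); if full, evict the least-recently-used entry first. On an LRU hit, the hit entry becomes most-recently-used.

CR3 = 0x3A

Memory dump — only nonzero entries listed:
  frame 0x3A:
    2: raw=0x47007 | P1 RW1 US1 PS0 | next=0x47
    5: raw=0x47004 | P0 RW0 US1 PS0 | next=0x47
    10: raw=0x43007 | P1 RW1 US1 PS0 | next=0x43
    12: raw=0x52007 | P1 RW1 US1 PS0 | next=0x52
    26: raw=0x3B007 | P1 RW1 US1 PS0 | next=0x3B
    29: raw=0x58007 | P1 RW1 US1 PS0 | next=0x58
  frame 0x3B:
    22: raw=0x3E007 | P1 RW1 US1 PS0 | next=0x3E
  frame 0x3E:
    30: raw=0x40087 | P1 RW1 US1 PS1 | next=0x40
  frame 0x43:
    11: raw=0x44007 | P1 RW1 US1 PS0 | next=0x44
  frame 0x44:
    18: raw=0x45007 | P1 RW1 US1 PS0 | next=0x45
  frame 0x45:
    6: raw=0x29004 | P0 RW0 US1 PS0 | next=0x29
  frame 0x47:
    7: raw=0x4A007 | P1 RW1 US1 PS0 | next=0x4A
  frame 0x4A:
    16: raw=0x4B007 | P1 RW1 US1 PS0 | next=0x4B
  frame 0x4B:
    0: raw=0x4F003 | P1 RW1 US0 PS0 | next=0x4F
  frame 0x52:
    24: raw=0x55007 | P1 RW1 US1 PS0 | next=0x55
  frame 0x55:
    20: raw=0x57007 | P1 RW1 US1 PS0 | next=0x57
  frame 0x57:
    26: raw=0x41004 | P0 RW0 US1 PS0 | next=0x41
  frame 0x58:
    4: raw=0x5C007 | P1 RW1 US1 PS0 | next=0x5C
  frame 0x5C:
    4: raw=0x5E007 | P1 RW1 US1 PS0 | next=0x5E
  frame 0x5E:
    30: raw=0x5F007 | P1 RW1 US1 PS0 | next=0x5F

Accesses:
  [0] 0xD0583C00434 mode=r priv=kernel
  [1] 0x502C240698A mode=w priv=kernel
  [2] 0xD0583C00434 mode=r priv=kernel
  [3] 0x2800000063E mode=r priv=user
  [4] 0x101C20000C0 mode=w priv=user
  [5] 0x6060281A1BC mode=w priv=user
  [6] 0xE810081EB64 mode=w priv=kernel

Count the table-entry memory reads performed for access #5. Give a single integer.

Walk each access:
#0 VA=0xD0583C00434 (r,kernel):
  L0: frame=0x3A idx=26 entry=0x3B007 [P=1 RW=1 US=1 PS=0]
  L1: frame=0x3B idx=22 entry=0x3E007 [P=1 RW=1 US=1 PS=0]
  L2: frame=0x3E idx=30 entry=0x40087 [P=1 RW=1 US=1 PS=1]
  ✓ 0x40434 (huge @L2)  — 3 lookups
#1 VA=0x502C240698A (w,kernel):
  L0: frame=0x3A idx=10 entry=0x43007 [P=1 RW=1 US=1 PS=0]
  L1: frame=0x43 idx=11 entry=0x44007 [P=1 RW=1 US=1 PS=0]
  L2: frame=0x44 idx=18 entry=0x45007 [P=1 RW=1 US=1 PS=0]
  L3: frame=0x45 idx=6 entry=0x29004 [P=0 RW=0 US=1 PS=0]
  ✗ PAGE_NOT_PRESENT  [4 reads]
#2 VA=0xD0583C00434 (r,kernel):
  TLB hit vpn=0xD0583C00 → PA=0x40434
#3 VA=0x2800000063E (r,user):
  L0: frame=0x3A idx=5 entry=0x47004 [P=0 RW=0 US=1 PS=0]
  ✗ PAGE_NOT_PRESENT  [1 reads]
#4 VA=0x101C20000C0 (w,user):
  L0: frame=0x3A idx=2 entry=0x47007 [P=1 RW=1 US=1 PS=0]
  L1: frame=0x47 idx=7 entry=0x4A007 [P=1 RW=1 US=1 PS=0]
  L2: frame=0x4A idx=16 entry=0x4B007 [P=1 RW=1 US=1 PS=0]
  L3: frame=0x4B idx=0 entry=0x4F003 [P=1 RW=1 US=0 PS=0]
  ✗ PROTECTION_VIOLATION  [4 reads]
#5 VA=0x6060281A1BC (w,user):
  L0: frame=0x3A idx=12 entry=0x52007 [P=1 RW=1 US=1 PS=0]
  L1: frame=0x52 idx=24 entry=0x55007 [P=1 RW=1 US=1 PS=0]
  L2: frame=0x55 idx=20 entry=0x57007 [P=1 RW=1 US=1 PS=0]
  L3: frame=0x57 idx=26 entry=0x41004 [P=0 RW=0 US=1 PS=0]
  ✗ PAGE_NOT_PRESENT  [4 reads]
#6 VA=0xE810081EB64 (w,kernel):
  L0: frame=0x3A idx=29 entry=0x58007 [P=1 RW=1 US=1 PS=0]
  L1: frame=0x58 idx=4 entry=0x5C007 [P=1 RW=1 US=1 PS=0]
  L2: frame=0x5C idx=4 entry=0x5E007 [P=1 RW=1 US=1 PS=0]
  L3: frame=0x5E idx=30 entry=0x5F007 [P=1 RW=1 US=1 PS=0]
  ✓ 0x5FB64  — 4 lookups

Entries read for #5: 4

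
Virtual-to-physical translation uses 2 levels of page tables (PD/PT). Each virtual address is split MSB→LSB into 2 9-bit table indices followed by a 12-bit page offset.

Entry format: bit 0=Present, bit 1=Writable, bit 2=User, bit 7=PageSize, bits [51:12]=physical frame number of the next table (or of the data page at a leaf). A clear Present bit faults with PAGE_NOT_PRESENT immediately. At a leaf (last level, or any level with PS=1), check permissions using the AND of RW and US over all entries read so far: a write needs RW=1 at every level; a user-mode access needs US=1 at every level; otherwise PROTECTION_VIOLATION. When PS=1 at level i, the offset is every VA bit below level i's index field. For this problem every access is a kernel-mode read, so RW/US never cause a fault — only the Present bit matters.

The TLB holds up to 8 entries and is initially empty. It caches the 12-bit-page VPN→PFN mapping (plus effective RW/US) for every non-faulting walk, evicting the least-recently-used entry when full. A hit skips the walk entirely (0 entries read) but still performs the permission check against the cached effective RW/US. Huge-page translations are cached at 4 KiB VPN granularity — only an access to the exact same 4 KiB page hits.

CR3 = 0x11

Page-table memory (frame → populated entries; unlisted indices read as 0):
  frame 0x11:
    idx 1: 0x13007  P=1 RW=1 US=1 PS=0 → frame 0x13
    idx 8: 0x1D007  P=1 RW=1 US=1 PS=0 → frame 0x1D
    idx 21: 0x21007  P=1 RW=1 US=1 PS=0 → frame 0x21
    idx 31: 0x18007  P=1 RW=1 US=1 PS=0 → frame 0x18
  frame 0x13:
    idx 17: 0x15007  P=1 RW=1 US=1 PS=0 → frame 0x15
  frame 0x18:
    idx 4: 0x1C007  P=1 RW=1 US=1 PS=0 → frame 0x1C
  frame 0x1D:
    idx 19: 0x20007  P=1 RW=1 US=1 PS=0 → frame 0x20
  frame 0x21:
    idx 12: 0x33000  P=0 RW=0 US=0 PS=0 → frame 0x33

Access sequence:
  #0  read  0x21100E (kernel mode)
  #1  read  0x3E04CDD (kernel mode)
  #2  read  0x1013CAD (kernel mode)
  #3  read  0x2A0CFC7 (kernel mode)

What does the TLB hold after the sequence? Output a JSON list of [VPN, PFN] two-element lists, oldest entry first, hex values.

Per-access translation:
#0 VA=0x21100E (r,kernel):
  lvl0: tbl 0x11, slot 1 ⇒ 0x13007 (P1/RW1/US1/PS0)
  lvl1: tbl 0x13, slot 17 ⇒ 0x15007 (P1/RW1/US1/PS0)
  → PA=0x1500E  (2 entries read)
#1 VA=0x3E04CDD (r,kernel):
  lvl0: tbl 0x11, slot 31 ⇒ 0x18007 (P1/RW1/US1/PS0)
  lvl1: tbl 0x18, slot 4 ⇒ 0x1C007 (P1/RW1/US1/PS0)
  → PA=0x1CCDD  (2 entries read)
#2 VA=0x1013CAD (r,kernel):
  lvl0: tbl 0x11, slot 8 ⇒ 0x1D007 (P1/RW1/US1/PS0)
  lvl1: tbl 0x1D, slot 19 ⇒ 0x20007 (P1/RW1/US1/PS0)
  → PA=0x20CAD  (2 entries read)
#3 VA=0x2A0CFC7 (r,kernel):
  lvl0: tbl 0x11, slot 21 ⇒ 0x21007 (P1/RW1/US1/PS0)
  lvl1: tbl 0x21, slot 12 ⇒ 0x33000 (P0/RW0/US0/PS0)
  → PAGE_NOT_PRESENT  (2 entries read)

TLB: [["0x211", "0x15"], ["0x3E04", "0x1C"], ["0x1013", "0x20"]]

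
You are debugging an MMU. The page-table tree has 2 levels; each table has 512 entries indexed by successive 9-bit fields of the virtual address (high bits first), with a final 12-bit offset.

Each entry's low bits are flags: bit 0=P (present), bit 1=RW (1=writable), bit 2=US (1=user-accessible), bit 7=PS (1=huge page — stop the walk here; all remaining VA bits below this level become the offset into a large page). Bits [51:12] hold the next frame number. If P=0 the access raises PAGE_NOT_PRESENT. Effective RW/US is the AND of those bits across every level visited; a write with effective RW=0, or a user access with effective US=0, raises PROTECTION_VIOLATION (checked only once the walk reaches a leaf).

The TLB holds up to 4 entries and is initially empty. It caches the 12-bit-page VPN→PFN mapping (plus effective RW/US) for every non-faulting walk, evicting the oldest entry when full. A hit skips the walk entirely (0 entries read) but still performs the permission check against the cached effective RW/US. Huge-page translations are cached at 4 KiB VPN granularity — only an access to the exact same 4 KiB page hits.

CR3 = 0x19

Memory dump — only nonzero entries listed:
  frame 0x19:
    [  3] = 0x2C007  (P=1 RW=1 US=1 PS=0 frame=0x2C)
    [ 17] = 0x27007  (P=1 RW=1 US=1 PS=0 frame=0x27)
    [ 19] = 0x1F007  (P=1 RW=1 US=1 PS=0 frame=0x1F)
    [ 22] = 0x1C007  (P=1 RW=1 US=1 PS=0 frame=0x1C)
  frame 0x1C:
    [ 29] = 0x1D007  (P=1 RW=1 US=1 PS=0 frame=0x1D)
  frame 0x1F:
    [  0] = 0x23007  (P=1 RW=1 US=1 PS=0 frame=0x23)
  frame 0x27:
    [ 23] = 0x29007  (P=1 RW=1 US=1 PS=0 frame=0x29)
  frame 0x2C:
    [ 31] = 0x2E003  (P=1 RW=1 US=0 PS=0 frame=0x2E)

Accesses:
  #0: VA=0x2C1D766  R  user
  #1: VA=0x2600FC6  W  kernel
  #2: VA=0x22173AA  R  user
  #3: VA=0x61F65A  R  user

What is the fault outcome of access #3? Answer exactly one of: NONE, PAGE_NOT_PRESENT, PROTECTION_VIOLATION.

Trace:
#0 VA=0x2C1D766 (r,user):
  L0: frame=0x19 idx=22 entry=0x1C007 [P=1 RW=1 US=1 PS=0]
  L1: frame=0x1C idx=29 entry=0x1D007 [P=1 RW=1 US=1 PS=0]
  ⇒ phys 0x1D766  [2 reads]
#1 VA=0x2600FC6 (w,kernel):
  L0: frame=0x19 idx=19 entry=0x1F007 [P=1 RW=1 US=1 PS=0]
  L1: frame=0x1F idx=0 entry=0x23007 [P=1 RW=1 US=1 PS=0]
  ⇒ phys 0x23FC6  [2 reads]
#2 VA=0x22173AA (r,user):
  L0: frame=0x19 idx=17 entry=0x27007 [P=1 RW=1 US=1 PS=0]
  L1: frame=0x27 idx=23 entry=0x29007 [P=1 RW=1 US=1 PS=0]
  ⇒ phys 0x293AA  [2 reads]
#3 VA=0x61F65A (r,user):
  L0: frame=0x19 idx=3 entry=0x2C007 [P=1 RW=1 US=1 PS=0]
  L1: frame=0x2C idx=31 entry=0x2E003 [P=1 RW=1 US=0 PS=0]
  ⇒ fault: PROTECTION_VIOLATION  — 2 lookups

Access #3 fault: PROTECTION_VIOLATION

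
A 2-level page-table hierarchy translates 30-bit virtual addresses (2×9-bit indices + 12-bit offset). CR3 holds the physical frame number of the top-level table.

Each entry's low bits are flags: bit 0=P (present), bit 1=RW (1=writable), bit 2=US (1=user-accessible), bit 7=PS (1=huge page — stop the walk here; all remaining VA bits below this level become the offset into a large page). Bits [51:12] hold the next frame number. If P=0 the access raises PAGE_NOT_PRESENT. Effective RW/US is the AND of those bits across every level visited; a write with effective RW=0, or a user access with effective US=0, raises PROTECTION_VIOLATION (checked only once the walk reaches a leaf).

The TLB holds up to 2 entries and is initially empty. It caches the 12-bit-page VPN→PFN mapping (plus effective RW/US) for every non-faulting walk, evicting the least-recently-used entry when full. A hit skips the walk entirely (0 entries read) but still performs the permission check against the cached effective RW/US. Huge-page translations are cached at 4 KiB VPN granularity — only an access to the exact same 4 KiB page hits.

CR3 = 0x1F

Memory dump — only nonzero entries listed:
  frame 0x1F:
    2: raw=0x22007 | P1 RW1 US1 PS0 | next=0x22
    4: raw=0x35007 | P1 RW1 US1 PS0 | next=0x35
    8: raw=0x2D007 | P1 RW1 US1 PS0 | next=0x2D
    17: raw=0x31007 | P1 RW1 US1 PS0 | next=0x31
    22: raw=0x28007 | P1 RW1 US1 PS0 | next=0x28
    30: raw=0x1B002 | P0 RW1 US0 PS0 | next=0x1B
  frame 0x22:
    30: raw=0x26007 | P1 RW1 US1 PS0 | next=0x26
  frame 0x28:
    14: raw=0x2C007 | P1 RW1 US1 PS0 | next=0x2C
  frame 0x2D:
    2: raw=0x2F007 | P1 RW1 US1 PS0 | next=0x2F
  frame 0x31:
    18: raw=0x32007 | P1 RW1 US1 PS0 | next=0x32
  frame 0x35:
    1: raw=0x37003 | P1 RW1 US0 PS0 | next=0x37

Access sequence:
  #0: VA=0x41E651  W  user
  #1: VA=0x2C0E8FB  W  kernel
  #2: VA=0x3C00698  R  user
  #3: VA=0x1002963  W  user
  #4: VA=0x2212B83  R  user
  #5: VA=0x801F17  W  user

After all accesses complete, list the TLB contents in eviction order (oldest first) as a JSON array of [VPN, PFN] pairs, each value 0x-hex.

Walk each access:
#0 VA=0x41E651 (w,user):
  L0: frame=0x1F idx=2 entry=0x22007 [P=1 RW=1 US=1 PS=0]
  L1: frame=0x22 idx=30 entry=0x26007 [P=1 RW=1 US=1 PS=0]
  ✓ 0x26651  — 2 lookups
#1 VA=0x2C0E8FB (w,kernel):
  L0: frame=0x1F idx=22 entry=0x28007 [P=1 RW=1 US=1 PS=0]
  L1: frame=0x28 idx=14 entry=0x2C007 [P=1 RW=1 US=1 PS=0]
  ✓ 0x2C8FB  — 2 lookups
#2 VA=0x3C00698 (r,user):
  L0: frame=0x1F idx=30 entry=0x1B002 [P=0 RW=1 US=0 PS=0]
  ⇒ fault: PAGE_NOT_PRESENT  — 1 lookups
#3 VA=0x1002963 (w,user):
  L0: frame=0x1F idx=8 entry=0x2D007 [P=1 RW=1 US=1 PS=0]
  L1: frame=0x2D idx=2 entry=0x2F007 [P=1 RW=1 US=1 PS=0]
  ✓ 0x2F963  — 2 lookups
#4 VA=0x2212B83 (r,user):
  L0: frame=0x1F idx=17 entry=0x31007 [P=1 RW=1 US=1 PS=0]
  L1: frame=0x31 idx=18 entry=0x32007 [P=1 RW=1 US=1 PS=0]
  ✓ 0x32B83  — 2 lookups
#5 VA=0x801F17 (w,user):
  L0: frame=0x1F idx=4 entry=0x35007 [P=1 RW=1 US=1 PS=0]
  L1: frame=0x35 idx=1 entry=0x37003 [P=1 RW=1 US=0 PS=0]
  ⇒ fault: PROTECTION_VIOLATION  — 2 lookups

TLB: [["0x1002", "0x2F"], ["0x2212", "0x32"]]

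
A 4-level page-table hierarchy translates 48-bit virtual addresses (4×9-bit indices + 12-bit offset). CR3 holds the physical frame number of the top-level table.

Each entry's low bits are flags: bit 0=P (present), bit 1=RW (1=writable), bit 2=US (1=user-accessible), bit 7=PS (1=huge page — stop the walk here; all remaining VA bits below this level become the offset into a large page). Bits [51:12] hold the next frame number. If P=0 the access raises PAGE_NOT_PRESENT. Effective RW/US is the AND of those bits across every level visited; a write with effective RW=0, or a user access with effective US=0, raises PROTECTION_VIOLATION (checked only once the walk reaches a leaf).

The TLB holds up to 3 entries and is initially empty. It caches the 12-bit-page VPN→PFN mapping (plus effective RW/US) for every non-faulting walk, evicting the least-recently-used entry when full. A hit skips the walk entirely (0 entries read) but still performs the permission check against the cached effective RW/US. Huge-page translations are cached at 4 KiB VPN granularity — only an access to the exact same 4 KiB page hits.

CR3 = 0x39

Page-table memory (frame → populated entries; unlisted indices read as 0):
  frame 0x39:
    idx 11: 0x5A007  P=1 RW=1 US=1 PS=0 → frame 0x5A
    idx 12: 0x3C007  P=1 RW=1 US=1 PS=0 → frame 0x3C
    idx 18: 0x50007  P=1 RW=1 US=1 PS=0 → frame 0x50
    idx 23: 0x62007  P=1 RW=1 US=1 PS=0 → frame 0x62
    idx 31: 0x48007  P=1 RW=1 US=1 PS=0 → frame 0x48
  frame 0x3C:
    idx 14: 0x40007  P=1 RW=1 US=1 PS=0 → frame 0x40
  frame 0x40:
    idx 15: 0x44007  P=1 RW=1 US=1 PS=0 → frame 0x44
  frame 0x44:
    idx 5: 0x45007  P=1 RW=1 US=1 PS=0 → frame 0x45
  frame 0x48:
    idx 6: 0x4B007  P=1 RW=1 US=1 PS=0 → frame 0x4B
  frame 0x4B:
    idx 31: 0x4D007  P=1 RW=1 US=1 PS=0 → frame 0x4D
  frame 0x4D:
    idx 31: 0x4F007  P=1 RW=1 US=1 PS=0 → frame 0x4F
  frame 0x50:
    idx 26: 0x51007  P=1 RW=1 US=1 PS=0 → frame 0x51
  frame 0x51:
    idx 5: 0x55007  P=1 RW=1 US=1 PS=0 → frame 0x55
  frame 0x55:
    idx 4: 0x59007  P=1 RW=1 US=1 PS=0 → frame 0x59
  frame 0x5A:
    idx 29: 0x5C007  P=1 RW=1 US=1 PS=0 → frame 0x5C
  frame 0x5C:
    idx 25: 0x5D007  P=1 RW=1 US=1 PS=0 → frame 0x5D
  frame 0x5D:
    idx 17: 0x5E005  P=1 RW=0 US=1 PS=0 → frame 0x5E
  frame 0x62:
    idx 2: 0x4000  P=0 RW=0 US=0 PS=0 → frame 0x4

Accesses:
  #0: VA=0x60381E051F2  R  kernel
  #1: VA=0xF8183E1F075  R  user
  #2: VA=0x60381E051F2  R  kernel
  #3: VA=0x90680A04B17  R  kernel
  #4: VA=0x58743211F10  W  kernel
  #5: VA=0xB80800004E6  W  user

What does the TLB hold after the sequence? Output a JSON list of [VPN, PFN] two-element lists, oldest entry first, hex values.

Walk each access:
#0 VA=0x60381E051F2 (r,kernel):
  L0 @0x39[12] → 0x3C007  P=1,RW=1,US=1,PS=0
  L1 @0x3C[14] → 0x40007  P=1,RW=1,US=1,PS=0
  L2 @0x40[15] → 0x44007  P=1,RW=1,US=1,PS=0
  L3 @0x44[5] → 0x45007  P=1,RW=1,US=1,PS=0
  ✓ 0x451F2  — 4 lookups
#1 VA=0xF8183E1F075 (r,user):
  L0 @0x39[31] → 0x48007  P=1,RW=1,US=1,PS=0
  L1 @0x48[6] → 0x4B007  P=1,RW=1,US=1,PS=0
  L2 @0x4B[31] → 0x4D007  P=1,RW=1,US=1,PS=0
  L3 @0x4D[31] → 0x4F007  P=1,RW=1,US=1,PS=0
  ✓ 0x4F075  — 4 lookups
#2 VA=0x60381E051F2 (r,kernel):
  TLB hit vpn=0x60381E05 → PA=0x451F2
#3 VA=0x90680A04B17 (r,kernel):
  L0 @0x39[18] → 0x50007  P=1,RW=1,US=1,PS=0
  L1 @0x50[26] → 0x51007  P=1,RW=1,US=1,PS=0
  L2 @0x51[5] → 0x55007  P=1,RW=1,US=1,PS=0
  L3 @0x55[4] → 0x59007  P=1,RW=1,US=1,PS=0
  ✓ 0x59B17  — 4 lookups
#4 VA=0x58743211F10 (w,kernel):
  L0 @0x39[11] → 0x5A007  P=1,RW=1,US=1,PS=0
  L1 @0x5A[29] → 0x5C007  P=1,RW=1,US=1,PS=0
  L2 @0x5C[25] → 0x5D007  P=1,RW=1,US=1,PS=0
  L3 @0x5D[17] → 0x5E005  P=1,RW=0,US=1,PS=0
  ⇒ fault: PROTECTION_VIOLATION  — 4 lookups
#5 VA=0xB80800004E6 (w,user):
  L0 @0x39[23] → 0x62007  P=1,RW=1,US=1,PS=0
  L1 @0x62[2] → 0x4000  P=0,RW=0,US=0,PS=0
  ⇒ fault: PAGE_NOT_PRESENT  — 2 lookups

TLB: [["0xF8183E1F", "0x4F"], ["0x60381E05", "0x45"], ["0x90680A04", "0x59"]]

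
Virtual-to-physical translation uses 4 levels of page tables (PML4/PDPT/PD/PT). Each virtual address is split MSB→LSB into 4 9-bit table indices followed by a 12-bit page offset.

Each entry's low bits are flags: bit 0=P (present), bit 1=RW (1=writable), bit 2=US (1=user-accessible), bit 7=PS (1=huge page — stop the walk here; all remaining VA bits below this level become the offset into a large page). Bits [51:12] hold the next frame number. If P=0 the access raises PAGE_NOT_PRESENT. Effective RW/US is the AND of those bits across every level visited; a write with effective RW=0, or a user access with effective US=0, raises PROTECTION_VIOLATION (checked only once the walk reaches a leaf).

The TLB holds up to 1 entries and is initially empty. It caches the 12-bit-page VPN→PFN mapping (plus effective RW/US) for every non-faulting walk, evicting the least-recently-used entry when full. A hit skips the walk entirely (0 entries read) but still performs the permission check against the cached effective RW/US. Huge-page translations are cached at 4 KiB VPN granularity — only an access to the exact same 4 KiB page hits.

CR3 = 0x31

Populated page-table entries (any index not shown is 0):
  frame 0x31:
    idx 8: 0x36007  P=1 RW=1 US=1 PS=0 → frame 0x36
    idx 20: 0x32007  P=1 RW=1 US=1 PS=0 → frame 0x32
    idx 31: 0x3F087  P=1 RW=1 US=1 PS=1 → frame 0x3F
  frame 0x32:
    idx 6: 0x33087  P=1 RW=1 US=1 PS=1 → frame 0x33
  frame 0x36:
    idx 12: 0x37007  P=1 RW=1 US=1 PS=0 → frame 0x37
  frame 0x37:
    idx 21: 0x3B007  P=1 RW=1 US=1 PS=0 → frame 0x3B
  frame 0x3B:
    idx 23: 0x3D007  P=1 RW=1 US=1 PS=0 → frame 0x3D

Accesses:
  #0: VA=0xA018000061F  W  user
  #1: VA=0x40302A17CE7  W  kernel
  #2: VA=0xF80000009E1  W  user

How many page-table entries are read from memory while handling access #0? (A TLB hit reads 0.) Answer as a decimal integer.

Per-access translation:
#0 VA=0xA018000061F (w,user):
  lvl0: tbl 0x31, slot 20 ⇒ 0x32007 (P1/RW1/US1/PS0)
  lvl1: tbl 0x32, slot 6 ⇒ 0x33087 (P1/RW1/US1/PS1)
  → PA=0x3361F (huge @L1)  (2 entries read)
#1 VA=0x40302A17CE7 (w,kernel):
  lvl0: tbl 0x31, slot 8 ⇒ 0x36007 (P1/RW1/US1/PS0)
  lvl1: tbl 0x36, slot 12 ⇒ 0x37007 (P1/RW1/US1/PS0)
  lvl2: tbl 0x37, slot 21 ⇒ 0x3B007 (P1/RW1/US1/PS0)
  lvl3: tbl 0x3B, slot 23 ⇒ 0x3D007 (P1/RW1/US1/PS0)
  → PA=0x3DCE7  (4 entries read)
#2 VA=0xF80000009E1 (w,user):
  lvl0: tbl 0x31, slot 31 ⇒ 0x3F087 (P1/RW1/US1/PS1)
  → PA=0x3F9E1 (huge @L0)  (1 entries read)

Entries read for #0: 2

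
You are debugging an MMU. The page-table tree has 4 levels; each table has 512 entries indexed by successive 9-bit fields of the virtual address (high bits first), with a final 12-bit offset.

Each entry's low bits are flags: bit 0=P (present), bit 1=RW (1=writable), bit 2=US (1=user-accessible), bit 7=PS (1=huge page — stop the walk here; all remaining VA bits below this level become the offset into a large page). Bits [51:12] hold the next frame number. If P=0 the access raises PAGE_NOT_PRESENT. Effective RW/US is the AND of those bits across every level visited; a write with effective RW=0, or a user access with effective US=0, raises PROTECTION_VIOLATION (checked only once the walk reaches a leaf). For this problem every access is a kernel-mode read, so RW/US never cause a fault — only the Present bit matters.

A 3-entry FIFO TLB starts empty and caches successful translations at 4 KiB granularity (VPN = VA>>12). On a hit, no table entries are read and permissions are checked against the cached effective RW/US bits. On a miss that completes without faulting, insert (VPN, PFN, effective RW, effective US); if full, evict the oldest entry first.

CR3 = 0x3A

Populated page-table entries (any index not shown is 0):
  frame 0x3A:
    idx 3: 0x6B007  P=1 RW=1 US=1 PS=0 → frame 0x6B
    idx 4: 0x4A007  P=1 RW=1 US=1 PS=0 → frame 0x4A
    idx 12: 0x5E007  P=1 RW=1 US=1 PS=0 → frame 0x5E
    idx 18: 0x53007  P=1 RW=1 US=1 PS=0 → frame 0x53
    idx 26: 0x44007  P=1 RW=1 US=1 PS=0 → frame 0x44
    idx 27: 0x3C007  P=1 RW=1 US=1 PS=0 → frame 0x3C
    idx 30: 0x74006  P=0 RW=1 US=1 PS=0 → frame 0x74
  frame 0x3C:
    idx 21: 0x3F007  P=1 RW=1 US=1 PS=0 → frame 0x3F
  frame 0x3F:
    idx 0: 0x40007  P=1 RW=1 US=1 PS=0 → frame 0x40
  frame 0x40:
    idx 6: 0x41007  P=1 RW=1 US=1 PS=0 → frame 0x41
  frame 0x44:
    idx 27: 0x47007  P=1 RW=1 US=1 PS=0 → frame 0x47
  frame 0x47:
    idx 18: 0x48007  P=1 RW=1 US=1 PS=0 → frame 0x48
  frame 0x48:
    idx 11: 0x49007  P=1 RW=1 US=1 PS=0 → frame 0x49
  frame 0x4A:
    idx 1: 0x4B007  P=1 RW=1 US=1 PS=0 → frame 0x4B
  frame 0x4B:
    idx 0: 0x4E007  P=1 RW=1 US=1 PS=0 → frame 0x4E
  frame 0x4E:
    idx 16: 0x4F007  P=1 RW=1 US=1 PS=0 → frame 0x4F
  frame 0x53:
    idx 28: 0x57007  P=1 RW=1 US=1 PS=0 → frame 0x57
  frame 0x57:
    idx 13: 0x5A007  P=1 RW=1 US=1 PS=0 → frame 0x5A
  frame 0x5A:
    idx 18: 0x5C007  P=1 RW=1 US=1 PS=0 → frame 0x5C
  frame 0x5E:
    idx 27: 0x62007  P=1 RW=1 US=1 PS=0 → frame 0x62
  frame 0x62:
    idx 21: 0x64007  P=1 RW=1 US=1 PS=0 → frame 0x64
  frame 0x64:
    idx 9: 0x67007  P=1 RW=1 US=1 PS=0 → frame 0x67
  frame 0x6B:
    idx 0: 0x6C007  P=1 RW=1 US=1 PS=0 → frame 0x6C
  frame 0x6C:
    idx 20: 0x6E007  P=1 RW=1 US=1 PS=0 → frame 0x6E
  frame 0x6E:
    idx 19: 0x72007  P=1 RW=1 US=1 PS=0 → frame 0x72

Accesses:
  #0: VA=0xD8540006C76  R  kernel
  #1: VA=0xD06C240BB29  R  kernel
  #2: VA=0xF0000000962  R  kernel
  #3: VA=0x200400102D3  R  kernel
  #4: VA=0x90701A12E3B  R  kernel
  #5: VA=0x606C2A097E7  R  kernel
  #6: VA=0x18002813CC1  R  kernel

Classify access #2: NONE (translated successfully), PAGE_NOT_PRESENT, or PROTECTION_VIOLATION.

Walk each access:
#0 VA=0xD8540006C76 (r,kernel):
  L0: frame=0x3A idx=27 entry=0x3C007 [P=1 RW=1 US=1 PS=0]
  L1: frame=0x3C idx=21 entry=0x3F007 [P=1 RW=1 US=1 PS=0]
  L2: frame=0x3F idx=0 entry=0x40007 [P=1 RW=1 US=1 PS=0]
  L3: frame=0x40 idx=6 entry=0x41007 [P=1 RW=1 US=1 PS=0]
  ⇒ phys 0x41C76  [4 reads]
#1 VA=0xD06C240BB29 (r,kernel):
  L0: frame=0x3A idx=26 entry=0x44007 [P=1 RW=1 US=1 PS=0]
  L1: frame=0x44 idx=27 entry=0x47007 [P=1 RW=1 US=1 PS=0]
  L2: frame=0x47 idx=18 entry=0x48007 [P=1 RW=1 US=1 PS=0]
  L3: frame=0x48 idx=11 entry=0x49007 [P=1 RW=1 US=1 PS=0]
  ⇒ phys 0x49B29  [4 reads]
#2 VA=0xF0000000962 (r,kernel):
  L0: frame=0x3A idx=30 entry=0x74006 [P=0 RW=1 US=1 PS=0]
  → PAGE_NOT_PRESENT  (1 entries read)
#3 VA=0x200400102D3 (r,kernel):
  L0: frame=0x3A idx=4 entry=0x4A007 [P=1 RW=1 US=1 PS=0]
  L1: frame=0x4A idx=1 entry=0x4B007 [P=1 RW=1 US=1 PS=0]
  L2: frame=0x4B idx=0 entry=0x4E007 [P=1 RW=1 US=1 PS=0]
  L3: frame=0x4E idx=16 entry=0x4F007 [P=1 RW=1 US=1 PS=0]
  ⇒ phys 0x4F2D3  [4 reads]
#4 VA=0x90701A12E3B (r,kernel):
  L0: frame=0x3A idx=18 entry=0x53007 [P=1 RW=1 US=1 PS=0]
  L1: frame=0x53 idx=28 entry=0x57007 [P=1 RW=1 US=1 PS=0]
  L2: frame=0x57 idx=13 entry=0x5A007 [P=1 RW=1 US=1 PS=0]
  L3: frame=0x5A idx=18 entry=0x5C007 [P=1 RW=1 US=1 PS=0]
  ⇒ phys 0x5CE3B  [4 reads]
#5 VA=0x606C2A097E7 (r,kernel):
  L0: frame=0x3A idx=12 entry=0x5E007 [P=1 RW=1 US=1 PS=0]
  L1: frame=0x5E idx=27 entry=0x62007 [P=1 RW=1 US=1 PS=0]
  L2: frame=0x62 idx=21 entry=0x64007 [P=1 RW=1 US=1 PS=0]
  L3: frame=0x64 idx=9 entry=0x67007 [P=1 RW=1 US=1 PS=0]
  ⇒ phys 0x677E7  [4 reads]
#6 VA=0x18002813CC1 (r,kernel):
  L0: frame=0x3A idx=3 entry=0x6B007 [P=1 RW=1 US=1 PS=0]
  L1: frame=0x6B idx=0 entry=0x6C007 [P=1 RW=1 US=1 PS=0]
  L2: frame=0x6C idx=20 entry=0x6E007 [P=1 RW=1 US=1 PS=0]
  L3: frame=0x6E idx=19 entry=0x72007 [P=1 RW=1 US=1 PS=0]
  ⇒ phys 0x72CC1  [4 reads]

Access #2 fault: PAGE_NOT_PRESENT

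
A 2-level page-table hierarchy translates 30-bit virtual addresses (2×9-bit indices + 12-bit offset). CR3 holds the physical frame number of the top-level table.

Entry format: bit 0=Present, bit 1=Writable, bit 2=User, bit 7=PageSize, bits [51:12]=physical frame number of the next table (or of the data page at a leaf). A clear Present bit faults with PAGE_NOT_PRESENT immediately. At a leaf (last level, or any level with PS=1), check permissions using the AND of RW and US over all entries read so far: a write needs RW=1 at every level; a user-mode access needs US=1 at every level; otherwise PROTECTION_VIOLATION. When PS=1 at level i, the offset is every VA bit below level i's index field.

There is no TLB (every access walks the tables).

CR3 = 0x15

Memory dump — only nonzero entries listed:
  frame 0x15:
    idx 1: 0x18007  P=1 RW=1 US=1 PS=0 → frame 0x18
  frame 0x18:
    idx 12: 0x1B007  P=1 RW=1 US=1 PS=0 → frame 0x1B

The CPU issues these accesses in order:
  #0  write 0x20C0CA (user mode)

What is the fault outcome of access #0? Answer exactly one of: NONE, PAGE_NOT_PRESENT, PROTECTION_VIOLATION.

Trace:
#0 VA=0x20C0CA (w,user):
  L0: frame=0x15 idx=1 entry=0x18007 [P=1 RW=1 US=1 PS=0]
  L1: frame=0x18 idx=12 entry=0x1B007 [P=1 RW=1 US=1 PS=0]
  → PA=0x1B0CA  (2 entries read)

Access #0 fault: NONE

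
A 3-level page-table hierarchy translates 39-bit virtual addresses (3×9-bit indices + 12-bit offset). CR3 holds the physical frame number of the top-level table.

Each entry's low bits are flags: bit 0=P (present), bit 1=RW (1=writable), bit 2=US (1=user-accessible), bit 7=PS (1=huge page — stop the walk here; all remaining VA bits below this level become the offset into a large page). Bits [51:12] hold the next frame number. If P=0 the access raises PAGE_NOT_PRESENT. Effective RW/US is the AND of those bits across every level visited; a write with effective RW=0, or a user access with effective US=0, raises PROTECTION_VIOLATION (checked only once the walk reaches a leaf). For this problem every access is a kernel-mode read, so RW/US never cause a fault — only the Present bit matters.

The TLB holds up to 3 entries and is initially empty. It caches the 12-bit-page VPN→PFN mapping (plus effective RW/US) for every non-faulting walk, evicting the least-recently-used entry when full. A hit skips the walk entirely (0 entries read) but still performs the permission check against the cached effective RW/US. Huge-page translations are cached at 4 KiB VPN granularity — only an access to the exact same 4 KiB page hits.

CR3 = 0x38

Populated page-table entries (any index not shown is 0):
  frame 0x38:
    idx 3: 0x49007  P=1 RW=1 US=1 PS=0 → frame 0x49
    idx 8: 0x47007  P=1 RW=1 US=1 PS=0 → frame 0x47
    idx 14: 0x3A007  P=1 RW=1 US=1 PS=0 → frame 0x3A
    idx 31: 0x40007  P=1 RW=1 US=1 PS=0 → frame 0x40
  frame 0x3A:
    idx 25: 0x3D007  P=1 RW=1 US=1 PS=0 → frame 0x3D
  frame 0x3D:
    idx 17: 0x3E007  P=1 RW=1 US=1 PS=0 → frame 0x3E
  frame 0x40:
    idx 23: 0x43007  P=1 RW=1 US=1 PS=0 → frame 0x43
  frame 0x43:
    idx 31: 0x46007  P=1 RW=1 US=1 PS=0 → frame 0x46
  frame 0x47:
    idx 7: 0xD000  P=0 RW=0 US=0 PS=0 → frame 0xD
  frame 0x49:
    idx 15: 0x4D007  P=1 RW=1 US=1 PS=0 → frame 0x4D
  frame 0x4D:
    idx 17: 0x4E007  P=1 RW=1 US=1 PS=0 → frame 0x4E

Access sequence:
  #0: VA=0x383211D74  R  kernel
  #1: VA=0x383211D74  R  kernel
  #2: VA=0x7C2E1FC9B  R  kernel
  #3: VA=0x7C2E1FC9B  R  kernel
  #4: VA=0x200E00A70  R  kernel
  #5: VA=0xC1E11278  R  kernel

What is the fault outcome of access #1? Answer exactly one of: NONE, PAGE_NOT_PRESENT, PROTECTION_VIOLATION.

Per-access translation:
#0 VA=0x383211D74 (r,kernel):
  L0: frame=0x38 idx=14 entry=0x3A007 [P=1 RW=1 US=1 PS=0]
  L1: frame=0x3A idx=25 entry=0x3D007 [P=1 RW=1 US=1 PS=0]
  L2: frame=0x3D idx=17 entry=0x3E007 [P=1 RW=1 US=1 PS=0]
  → PA=0x3ED74  (3 entries read)
#1 VA=0x383211D74 (r,kernel):
  TLB hit vpn=0x383211 → PA=0x3ED74
#2 VA=0x7C2E1FC9B (r,kernel):
  L0: frame=0x38 idx=31 entry=0x40007 [P=1 RW=1 US=1 PS=0]
  L1: frame=0x40 idx=23 entry=0x43007 [P=1 RW=1 US=1 PS=0]
  L2: frame=0x43 idx=31 entry=0x46007 [P=1 RW=1 US=1 PS=0]
  → PA=0x46C9B  (3 entries read)
#3 VA=0x7C2E1FC9B (r,kernel):
  TLB hit vpn=0x7C2E1F → PA=0x46C9B
#4 VA=0x200E00A70 (r,kernel):
  L0: frame=0x38 idx=8 entry=0x47007 [P=1 RW=1 US=1 PS=0]
  L1: frame=0x47 idx=7 entry=0xD000 [P=0 RW=0 US=0 PS=0]
  → PAGE_NOT_PRESENT  (2 entries read)
#5 VA=0xC1E11278 (r,kernel):
  L0: frame=0x38 idx=3 entry=0x49007 [P=1 RW=1 US=1 PS=0]
  L1: frame=0x49 idx=15 entry=0x4D007 [P=1 RW=1 US=1 PS=0]
  L2: frame=0x4D idx=17 entry=0x4E007 [P=1 RW=1 US=1 PS=0]
  → PA=0x4E278  (3 entries read)

Access #1 fault: NONE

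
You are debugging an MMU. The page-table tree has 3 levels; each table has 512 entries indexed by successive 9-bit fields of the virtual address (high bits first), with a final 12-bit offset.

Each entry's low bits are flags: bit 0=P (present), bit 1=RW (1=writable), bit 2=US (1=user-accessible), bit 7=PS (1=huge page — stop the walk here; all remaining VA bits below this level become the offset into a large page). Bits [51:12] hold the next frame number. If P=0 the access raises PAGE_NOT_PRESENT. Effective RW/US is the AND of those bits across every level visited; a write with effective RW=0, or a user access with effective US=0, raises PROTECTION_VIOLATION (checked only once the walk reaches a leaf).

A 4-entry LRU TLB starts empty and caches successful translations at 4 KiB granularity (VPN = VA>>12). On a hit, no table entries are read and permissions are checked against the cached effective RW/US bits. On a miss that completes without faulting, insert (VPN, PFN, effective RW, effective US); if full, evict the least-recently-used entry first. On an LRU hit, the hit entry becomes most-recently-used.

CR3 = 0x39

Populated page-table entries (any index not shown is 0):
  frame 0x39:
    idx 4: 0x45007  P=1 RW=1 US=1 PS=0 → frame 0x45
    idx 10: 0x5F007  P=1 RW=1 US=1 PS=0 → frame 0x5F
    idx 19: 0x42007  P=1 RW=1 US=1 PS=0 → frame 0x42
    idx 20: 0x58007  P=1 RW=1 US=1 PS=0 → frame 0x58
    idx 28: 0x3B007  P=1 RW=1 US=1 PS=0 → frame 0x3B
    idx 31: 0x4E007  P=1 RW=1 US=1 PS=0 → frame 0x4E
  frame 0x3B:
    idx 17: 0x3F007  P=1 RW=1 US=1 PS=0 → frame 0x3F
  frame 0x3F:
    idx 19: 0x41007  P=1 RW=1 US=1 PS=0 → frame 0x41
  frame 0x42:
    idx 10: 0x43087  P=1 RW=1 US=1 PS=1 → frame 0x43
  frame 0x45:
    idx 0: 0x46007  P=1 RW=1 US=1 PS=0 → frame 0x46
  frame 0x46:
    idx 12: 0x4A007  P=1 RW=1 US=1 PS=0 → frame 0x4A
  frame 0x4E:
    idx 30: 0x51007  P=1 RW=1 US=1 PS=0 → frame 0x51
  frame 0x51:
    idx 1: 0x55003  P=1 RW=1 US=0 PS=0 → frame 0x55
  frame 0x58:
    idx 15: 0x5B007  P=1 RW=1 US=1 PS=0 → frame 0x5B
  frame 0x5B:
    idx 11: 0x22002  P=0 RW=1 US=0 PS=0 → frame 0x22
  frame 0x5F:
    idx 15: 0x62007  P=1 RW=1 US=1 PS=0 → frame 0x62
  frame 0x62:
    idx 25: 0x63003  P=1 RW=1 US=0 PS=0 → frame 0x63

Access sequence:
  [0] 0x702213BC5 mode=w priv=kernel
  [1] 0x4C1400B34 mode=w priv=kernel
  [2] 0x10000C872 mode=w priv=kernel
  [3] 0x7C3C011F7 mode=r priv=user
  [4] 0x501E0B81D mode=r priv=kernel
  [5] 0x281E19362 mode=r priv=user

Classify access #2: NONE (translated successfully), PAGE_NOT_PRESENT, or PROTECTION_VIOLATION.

Per-access translation:
#0 VA=0x702213BC5 (w,kernel):
  lvl0: tbl 0x39, slot 28 ⇒ 0x3B007 (P1/RW1/US1/PS0)
  lvl1: tbl 0x3B, slot 17 ⇒ 0x3F007 (P1/RW1/US1/PS0)
  lvl2: tbl 0x3F, slot 19 ⇒ 0x41007 (P1/RW1/US1/PS0)
  → PA=0x41BC5  (3 entries read)
#1 VA=0x4C1400B34 (w,kernel):
  lvl0: tbl 0x39, slot 19 ⇒ 0x42007 (P1/RW1/US1/PS0)
  lvl1: tbl 0x42, slot 10 ⇒ 0x43087 (P1/RW1/US1/PS1)
  → PA=0x43B34 (huge @L1)  (2 entries read)
#2 VA=0x10000C872 (w,kernel):
  lvl0: tbl 0x39, slot 4 ⇒ 0x45007 (P1/RW1/US1/PS0)
  lvl1: tbl 0x45, slot 0 ⇒ 0x46007 (P1/RW1/US1/PS0)
  lvl2: tbl 0x46, slot 12 ⇒ 0x4A007 (P1/RW1/US1/PS0)
  → PA=0x4A872  (3 entries read)
#3 VA=0x7C3C011F7 (r,user):
  lvl0: tbl 0x39, slot 31 ⇒ 0x4E007 (P1/RW1/US1/PS0)
  lvl1: tbl 0x4E, slot 30 ⇒ 0x51007 (P1/RW1/US1/PS0)
  lvl2: tbl 0x51, slot 1 ⇒ 0x55003 (P1/RW1/US0/PS0)
  ✗ PROTECTION_VIOLATION  [3 reads]
#4 VA=0x501E0B81D (r,kernel):
  lvl0: tbl 0x39, slot 20 ⇒ 0x58007 (P1/RW1/US1/PS0)
  lvl1: tbl 0x58, slot 15 ⇒ 0x5B007 (P1/RW1/US1/PS0)
  lvl2: tbl 0x5B, slot 11 ⇒ 0x22002 (P0/RW1/US0/PS0)
  ✗ PAGE_NOT_PRESENT  [3 reads]
#5 VA=0x281E19362 (r,user):
  lvl0: tbl 0x39, slot 10 ⇒ 0x5F007 (P1/RW1/US1/PS0)
  lvl1: tbl 0x5F, slot 15 ⇒ 0x62007 (P1/RW1/US1/PS0)
  lvl2: tbl 0x62, slot 25 ⇒ 0x63003 (P1/RW1/US0/PS0)
  ✗ PROTECTION_VIOLATION  [3 reads]

Access #2 fault: NONE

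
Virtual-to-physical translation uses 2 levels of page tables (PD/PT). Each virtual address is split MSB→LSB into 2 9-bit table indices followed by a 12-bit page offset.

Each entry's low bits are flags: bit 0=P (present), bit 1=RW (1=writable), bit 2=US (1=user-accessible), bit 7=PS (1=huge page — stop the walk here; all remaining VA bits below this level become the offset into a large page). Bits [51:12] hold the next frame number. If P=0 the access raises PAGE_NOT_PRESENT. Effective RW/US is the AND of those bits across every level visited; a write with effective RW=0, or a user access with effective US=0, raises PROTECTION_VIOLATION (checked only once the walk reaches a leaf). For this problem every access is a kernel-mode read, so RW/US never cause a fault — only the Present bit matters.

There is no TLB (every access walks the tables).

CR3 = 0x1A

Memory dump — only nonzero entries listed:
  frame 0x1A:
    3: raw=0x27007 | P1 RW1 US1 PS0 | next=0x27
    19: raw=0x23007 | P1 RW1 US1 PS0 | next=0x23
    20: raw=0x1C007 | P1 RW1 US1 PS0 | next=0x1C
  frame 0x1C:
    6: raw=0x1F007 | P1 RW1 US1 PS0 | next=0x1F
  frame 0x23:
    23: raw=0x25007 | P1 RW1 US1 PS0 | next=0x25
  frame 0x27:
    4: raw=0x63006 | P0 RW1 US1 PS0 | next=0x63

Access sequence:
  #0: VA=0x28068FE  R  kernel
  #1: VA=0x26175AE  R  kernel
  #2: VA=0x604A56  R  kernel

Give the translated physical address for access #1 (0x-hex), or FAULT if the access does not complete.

Per-access translation:
#0 VA=0x28068FE (r,kernel):
  [0] read 0x1A idx=20: raw=0x1C007 flags P=1 W=1 U=1 S=0
  [1] read 0x1C idx=6: raw=0x1F007 flags P=1 W=1 U=1 S=0
  → PA=0x1F8FE  (2 entries read)
#1 VA=0x26175AE (r,kernel):
  [0] read 0x1A idx=19: raw=0x23007 flags P=1 W=1 U=1 S=0
  [1] read 0x23 idx=23: raw=0x25007 flags P=1 W=1 U=1 S=0
  → PA=0x255AE  (2 entries read)
#2 VA=0x604A56 (r,kernel):
  [0] read 0x1A idx=3: raw=0x27007 flags P=1 W=1 U=1 S=0
  [1] read 0x27 idx=4: raw=0x63006 flags P=0 W=1 U=1 S=0
  → PAGE_NOT_PRESENT  (2 entries read)

Access #1 PA: 0x255AE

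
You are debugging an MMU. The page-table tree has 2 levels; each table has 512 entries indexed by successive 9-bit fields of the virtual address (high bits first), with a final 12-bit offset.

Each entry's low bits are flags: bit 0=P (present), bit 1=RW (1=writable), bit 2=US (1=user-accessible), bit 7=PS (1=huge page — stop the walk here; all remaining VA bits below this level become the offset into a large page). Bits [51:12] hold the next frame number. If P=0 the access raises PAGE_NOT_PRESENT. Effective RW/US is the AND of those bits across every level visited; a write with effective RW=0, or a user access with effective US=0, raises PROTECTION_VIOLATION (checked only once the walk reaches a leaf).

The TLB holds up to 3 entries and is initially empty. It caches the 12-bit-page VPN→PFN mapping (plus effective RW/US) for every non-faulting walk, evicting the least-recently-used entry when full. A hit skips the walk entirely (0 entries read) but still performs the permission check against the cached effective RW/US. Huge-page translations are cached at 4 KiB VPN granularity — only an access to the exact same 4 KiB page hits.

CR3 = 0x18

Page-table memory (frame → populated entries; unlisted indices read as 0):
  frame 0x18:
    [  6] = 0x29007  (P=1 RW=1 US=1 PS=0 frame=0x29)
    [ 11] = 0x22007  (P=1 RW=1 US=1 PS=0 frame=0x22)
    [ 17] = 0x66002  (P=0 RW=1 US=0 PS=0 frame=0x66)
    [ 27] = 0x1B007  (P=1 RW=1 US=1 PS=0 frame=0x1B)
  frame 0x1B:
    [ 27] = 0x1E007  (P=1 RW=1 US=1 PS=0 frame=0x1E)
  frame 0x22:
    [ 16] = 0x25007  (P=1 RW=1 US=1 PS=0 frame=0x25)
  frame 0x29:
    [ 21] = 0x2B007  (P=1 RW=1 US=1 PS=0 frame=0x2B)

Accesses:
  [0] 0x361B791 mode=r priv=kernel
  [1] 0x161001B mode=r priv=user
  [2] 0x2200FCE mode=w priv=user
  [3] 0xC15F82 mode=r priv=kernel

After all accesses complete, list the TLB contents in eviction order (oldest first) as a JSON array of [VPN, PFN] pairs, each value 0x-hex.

Per-access translation:
#0 VA=0x361B791 (r,kernel):
  lvl0: tbl 0x18, slot 27 ⇒ 0x1B007 (P1/RW1/US1/PS0)
  lvl1: tbl 0x1B, slot 27 ⇒ 0x1E007 (P1/RW1/US1/PS0)
  ⇒ phys 0x1E791  [2 reads]
#1 VA=0x161001B (r,user):
  lvl0: tbl 0x18, slot 11 ⇒ 0x22007 (P1/RW1/US1/PS0)
  lvl1: tbl 0x22, slot 16 ⇒ 0x25007 (P1/RW1/US1/PS0)
  ⇒ phys 0x2501B  [2 reads]
#2 VA=0x2200FCE (w,user):
  lvl0: tbl 0x18, slot 17 ⇒ 0x66002 (P0/RW1/US0/PS0)
  → PAGE_NOT_PRESENT  (1 entries read)
#3 VA=0xC15F82 (r,kernel):
  lvl0: tbl 0x18, slot 6 ⇒ 0x29007 (P1/RW1/US1/PS0)
  lvl1: tbl 0x29, slot 21 ⇒ 0x2B007 (P1/RW1/US1/PS0)
  ⇒ phys 0x2BF82  [2 reads]

TLB: [["0x361B", "0x1E"], ["0x1610", "0x25"], ["0xC15", "0x2B"]]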